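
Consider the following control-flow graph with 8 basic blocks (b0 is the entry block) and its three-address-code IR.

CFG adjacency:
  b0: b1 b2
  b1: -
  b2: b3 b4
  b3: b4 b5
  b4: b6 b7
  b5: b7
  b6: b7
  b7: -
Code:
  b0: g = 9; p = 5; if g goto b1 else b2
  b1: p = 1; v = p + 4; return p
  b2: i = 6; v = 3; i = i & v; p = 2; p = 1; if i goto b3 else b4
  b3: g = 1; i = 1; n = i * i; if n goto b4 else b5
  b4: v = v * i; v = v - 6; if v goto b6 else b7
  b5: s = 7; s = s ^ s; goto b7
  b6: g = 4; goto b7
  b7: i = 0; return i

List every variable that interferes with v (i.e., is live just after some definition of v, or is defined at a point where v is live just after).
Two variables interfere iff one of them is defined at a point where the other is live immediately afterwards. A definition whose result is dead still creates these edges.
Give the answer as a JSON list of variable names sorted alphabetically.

Answer: ["g", "i", "n", "p"]

Analysis:
Per-block:
  b0: {g,p} / ∅
  b1: {p,v} / ∅
  b2: {i,p,v} / ∅
  b3: {g,i,n} / ∅
  b4: {v} / {i,v}
  b5: {s} / ∅
  b6: {g} / ∅
  b7: {i} / ∅

Backward fixpoint:
  live b0: ∅→∅
  live b1: ∅→∅
  live b2: ∅→{i,v}
  live b3: {v}→{i,v}
  live b4: {i,v}→∅
  live b5: ∅→∅
  live b6: ∅→∅
  live b7: ∅→∅

Interference:
  g↔{p,v}
  i↔{n,p,v}
  n↔{i,v}
  p↔{g,i,v}
  s↔∅
  v↔{g,i,n,p}

N(v) = ["g", "i", "n", "p"]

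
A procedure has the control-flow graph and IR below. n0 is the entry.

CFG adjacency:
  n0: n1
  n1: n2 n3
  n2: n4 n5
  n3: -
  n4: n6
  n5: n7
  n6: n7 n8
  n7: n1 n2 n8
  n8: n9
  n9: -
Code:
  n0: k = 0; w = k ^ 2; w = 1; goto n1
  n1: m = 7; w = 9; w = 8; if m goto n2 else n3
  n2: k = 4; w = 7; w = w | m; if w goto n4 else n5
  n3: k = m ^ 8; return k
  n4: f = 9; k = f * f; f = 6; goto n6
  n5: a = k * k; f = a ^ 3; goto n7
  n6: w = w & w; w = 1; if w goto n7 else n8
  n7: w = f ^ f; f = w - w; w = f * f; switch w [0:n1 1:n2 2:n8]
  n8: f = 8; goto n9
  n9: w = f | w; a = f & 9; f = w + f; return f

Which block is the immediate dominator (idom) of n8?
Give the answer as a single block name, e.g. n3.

Answer: n2

Working:
idom tree: n1←n0 n2←n1 n3←n1 n4←n2 n5←n2 n6←n4 n7←n2 n8←n2 n9←n8
Dom at joins:
  n1: preds {n0,n7}: {n0} ∩ {n0,n1,n2,n7} = {n0}; idom=n0
  n2: preds {n1,n7}: {n0,n1} ∩ {n0,n1,n2,n7} = {n0,n1}; idom=n1
  n7: preds {n5,n6}: {n0,n1,n2,n5} ∩ {n0,n1,n2,n4,n6} = {n0,n1,n2}; idom=n2
  n8: preds {n6,n7}: {n0,n1,n2,n4,n6} ∩ {n0,n1,n2,n7} = {n0,n1,n2}; idom=n2

idom(n8) = n2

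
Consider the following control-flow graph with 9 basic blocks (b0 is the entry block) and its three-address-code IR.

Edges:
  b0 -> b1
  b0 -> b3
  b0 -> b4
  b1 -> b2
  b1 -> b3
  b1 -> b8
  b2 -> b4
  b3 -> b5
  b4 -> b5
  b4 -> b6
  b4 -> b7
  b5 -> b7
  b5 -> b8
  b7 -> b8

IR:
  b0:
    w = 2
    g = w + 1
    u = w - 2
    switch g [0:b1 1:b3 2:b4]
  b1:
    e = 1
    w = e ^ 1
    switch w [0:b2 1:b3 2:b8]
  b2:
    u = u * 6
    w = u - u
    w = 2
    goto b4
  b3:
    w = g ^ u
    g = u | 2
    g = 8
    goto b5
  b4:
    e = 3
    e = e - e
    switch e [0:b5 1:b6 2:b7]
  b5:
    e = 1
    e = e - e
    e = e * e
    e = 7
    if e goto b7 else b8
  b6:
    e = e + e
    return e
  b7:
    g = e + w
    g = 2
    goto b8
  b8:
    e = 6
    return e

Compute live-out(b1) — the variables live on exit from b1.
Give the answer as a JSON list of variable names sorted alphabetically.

Answer: ["g", "u"]

Working:
Block summaries:
  b0: {g,u,w} / ∅
  b1: {e,w} / ∅
  b2: {u,w} / {u}
  b3: {g,w} / {g,u}
  b4: {e} / ∅
  b5: {e} / ∅
  b6: {e} / {e}
  b7: {g} / {e,w}
  b8: {e} / ∅

Liveness:
  b0 li=∅ lo={g,u,w}
  b1 li={g,u} lo={g,u}
  b2 li={u} lo={w}
  b3 li={g,u} lo={w}
  b4 li={w} lo={e,w}
  b5 li={w} lo={e,w}
  b6 li={e} lo=∅
  b7 li={e,w} lo=∅
  b8 li=∅ lo=∅

live-out(b1) = ["g", "u"]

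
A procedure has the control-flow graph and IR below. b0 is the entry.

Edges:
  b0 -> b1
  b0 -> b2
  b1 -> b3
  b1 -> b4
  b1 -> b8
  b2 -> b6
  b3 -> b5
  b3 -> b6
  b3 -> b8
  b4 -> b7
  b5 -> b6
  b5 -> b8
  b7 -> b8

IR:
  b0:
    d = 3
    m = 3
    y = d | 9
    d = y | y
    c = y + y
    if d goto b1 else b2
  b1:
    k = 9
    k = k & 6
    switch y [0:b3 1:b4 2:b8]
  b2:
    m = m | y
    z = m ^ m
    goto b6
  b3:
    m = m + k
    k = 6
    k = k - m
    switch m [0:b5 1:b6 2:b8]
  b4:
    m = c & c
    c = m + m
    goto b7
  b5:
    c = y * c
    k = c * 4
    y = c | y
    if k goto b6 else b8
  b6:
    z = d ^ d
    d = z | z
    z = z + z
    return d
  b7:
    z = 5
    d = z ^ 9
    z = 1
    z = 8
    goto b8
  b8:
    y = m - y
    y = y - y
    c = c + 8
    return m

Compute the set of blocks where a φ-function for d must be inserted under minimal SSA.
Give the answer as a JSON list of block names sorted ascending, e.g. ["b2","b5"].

idom tree: b1←b0 b2←b0 b3←b1 b4←b1 b5←b3 b6←b0 b7←b4 b8←b1
Dom∩ at merges:
  b6: preds {b2,b3,b5}: {b0,b2} ∩ {b0,b1,b3} ∩ {b0,b1,b3,b5} = {b0}; idom=b0
  b8: preds {b1,b3,b5,b7}: {b0,b1} ∩ {b0,b1,b3} ∩ {b0,b1,b3,b5} ∩ {b0,b1,b4,b7} = {b0,b1}; idom=b1

DF derivation:
  join b6 pred b2: b2 stop@b0
  join b6 pred b3: b3→b1 stop@b0
  join b6 pred b5: b5→b3→b1 stop@b0
  join b8 pred b1: · stop@b1
  join b8 pred b3: b3 stop@b1
  join b8 pred b5: b5→b3 stop@b1
  join b8 pred b7: b7→b4 stop@b1
  b0 → ∅
  b1 → {b6}
  b2 → {b6}
  b3 → {b6,b8}
  b4 → {b8}
  b5 → {b6,b8}
  b6 → ∅
  b7 → {b8}
  b8 → ∅

φ for d: defs {b0,b6,b7}
  DF⁺ = {b8}

Answer: ["b8"]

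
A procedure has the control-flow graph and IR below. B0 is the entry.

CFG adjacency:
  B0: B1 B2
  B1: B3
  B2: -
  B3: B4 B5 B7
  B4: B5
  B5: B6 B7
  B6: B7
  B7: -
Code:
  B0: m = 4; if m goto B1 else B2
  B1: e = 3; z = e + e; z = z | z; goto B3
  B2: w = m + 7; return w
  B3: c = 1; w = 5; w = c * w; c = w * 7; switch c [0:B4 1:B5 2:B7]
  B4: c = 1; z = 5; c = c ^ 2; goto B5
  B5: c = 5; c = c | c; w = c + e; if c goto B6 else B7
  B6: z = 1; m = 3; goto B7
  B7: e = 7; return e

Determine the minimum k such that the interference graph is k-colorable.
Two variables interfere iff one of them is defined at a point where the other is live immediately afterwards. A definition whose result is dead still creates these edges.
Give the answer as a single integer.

Per-block:
  B0: {m} / ∅
  B1: {e,z} / ∅
  B2: {w} / {m}
  B3: {c,w} / ∅
  B4: {c,z} / ∅
  B5: {c,w} / {e}
  B6: {m,z} / ∅
  B7: {e} / ∅

Liveness:
  B0: in=∅ out={m}
  B1: in=∅ out={e}
  B2: in={m} out=∅
  B3: in={e} out={e}
  B4: in={e} out={e}
  B5: in={e} out=∅
  B6: in=∅ out=∅
  B7: in=∅ out=∅

Interfere edges:
  c — {e,w,z}
  e — {c,w,z}
  m — ∅
  w — {c,e}
  z — {c,e}

Colouring:
  {c,e,w} pairwise interfere (3-clique) ⇒ χ ≥ 3
  3-colouring: c0={c,m}  c1={e}  c2={w,z}
  χ = 3

Answer: 3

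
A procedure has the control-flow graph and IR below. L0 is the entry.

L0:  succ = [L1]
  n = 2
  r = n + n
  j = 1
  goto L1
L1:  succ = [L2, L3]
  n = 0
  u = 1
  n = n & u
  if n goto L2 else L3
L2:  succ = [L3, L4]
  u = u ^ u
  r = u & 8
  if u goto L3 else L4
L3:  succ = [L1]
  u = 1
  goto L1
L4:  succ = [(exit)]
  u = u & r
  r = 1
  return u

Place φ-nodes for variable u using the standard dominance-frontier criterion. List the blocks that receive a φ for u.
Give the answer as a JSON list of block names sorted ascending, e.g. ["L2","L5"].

idom tree: L1←L0 L2←L1 L3←L1 L4←L2
Dom∩ at merges:
  L1: preds {L0,L3}: {L0} ∩ {L0,L1,L3} = {L0}; idom=L0
  L3: preds {L1,L2}: {L0,L1} ∩ {L0,L1,L2} = {L0,L1}; idom=L1

Frontier:
  L1←L0: walk · to L0
  L1←L3: walk L3→L1 to L0
  L3←L1: walk · to L1
  L3←L2: walk L2 to L1
  L0: DF=∅
  L1: DF={L1}
  L2: DF={L3}
  L3: DF={L1}
  L4: DF=∅

φ for u: defs {L1,L2,L3,L4}
  DF⁺ = {L1,L3}

Answer: ["L1", "L3"]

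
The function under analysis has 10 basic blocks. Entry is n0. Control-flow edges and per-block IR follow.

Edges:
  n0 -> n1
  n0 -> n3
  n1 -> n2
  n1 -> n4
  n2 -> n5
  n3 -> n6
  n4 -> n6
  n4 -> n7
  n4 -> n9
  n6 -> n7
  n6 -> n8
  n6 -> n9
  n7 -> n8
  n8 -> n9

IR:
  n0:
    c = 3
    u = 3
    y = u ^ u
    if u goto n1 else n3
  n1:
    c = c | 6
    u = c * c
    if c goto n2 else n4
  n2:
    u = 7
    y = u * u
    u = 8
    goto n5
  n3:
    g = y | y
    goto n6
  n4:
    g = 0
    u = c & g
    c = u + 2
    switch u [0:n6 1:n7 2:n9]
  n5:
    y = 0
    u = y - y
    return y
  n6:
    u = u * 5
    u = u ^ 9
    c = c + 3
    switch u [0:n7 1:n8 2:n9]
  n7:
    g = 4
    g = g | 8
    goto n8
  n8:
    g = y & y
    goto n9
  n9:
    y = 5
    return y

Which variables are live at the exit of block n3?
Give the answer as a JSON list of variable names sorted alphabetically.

Answer: ["c", "u", "y"]

Derivation:
Per-block:
  n0: {c,u,y} / ∅
  n1: {c,u} / {c}
  n2: {u,y} / ∅
  n3: {g} / {y}
  n4: {c,g,u} / {c}
  n5: {u,y} / ∅
  n6: {c,u} / {c,u}
  n7: {g} / ∅
  n8: {g} / {y}
  n9: {y} / ∅

Liveness:
  live n0: ∅→{c,u,y}
  live n1: {c,y}→{c,y}
  live n2: ∅→∅
  live n3: {c,u,y}→{c,u,y}
  live n4: {c,y}→{c,u,y}
  live n5: ∅→∅
  live n6: {c,u,y}→{y}
  live n7: {y}→{y}
  live n8: {y}→∅
  live n9: ∅→∅

live-out(n3) = ["c", "u", "y"]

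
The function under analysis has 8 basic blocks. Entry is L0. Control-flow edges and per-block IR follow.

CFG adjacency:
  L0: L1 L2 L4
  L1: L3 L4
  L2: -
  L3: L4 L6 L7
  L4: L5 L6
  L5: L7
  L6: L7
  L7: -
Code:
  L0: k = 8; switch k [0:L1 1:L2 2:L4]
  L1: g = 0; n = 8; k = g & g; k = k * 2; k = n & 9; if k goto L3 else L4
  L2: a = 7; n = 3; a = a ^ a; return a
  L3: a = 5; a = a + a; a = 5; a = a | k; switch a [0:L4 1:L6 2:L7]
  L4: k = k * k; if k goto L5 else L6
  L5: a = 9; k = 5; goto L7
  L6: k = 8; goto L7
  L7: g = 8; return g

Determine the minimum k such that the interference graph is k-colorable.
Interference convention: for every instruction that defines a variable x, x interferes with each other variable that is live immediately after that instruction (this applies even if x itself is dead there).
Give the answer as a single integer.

Per-block:
  L0 def {k} use ∅
  L1 def {g,k,n} use ∅
  L2 def {a,n} use ∅
  L3 def {a} use {k}
  L4 def {k} use {k}
  L5 def {a,k} use ∅
  L6 def {k} use ∅
  L7 def {g} use ∅

Backward fixpoint:
  L0 li=∅ lo={k}
  L1 li=∅ lo={k}
  L2 li=∅ lo=∅
  L3 li={k} lo={k}
  L4 li={k} lo=∅
  L5 li=∅ lo=∅
  L6 li=∅ lo=∅
  L7 li=∅ lo=∅

Interference:
  a: {k,n}
  g: {n}
  k: {a,n}
  n: {a,g,k}

Registers:
  lower bound: {a,k,n} mutually conflict ⇒ χ ≥ 3
  3-colouring: r0={n}  r1={a,g}  r2={k}
  χ = 3

Answer: 3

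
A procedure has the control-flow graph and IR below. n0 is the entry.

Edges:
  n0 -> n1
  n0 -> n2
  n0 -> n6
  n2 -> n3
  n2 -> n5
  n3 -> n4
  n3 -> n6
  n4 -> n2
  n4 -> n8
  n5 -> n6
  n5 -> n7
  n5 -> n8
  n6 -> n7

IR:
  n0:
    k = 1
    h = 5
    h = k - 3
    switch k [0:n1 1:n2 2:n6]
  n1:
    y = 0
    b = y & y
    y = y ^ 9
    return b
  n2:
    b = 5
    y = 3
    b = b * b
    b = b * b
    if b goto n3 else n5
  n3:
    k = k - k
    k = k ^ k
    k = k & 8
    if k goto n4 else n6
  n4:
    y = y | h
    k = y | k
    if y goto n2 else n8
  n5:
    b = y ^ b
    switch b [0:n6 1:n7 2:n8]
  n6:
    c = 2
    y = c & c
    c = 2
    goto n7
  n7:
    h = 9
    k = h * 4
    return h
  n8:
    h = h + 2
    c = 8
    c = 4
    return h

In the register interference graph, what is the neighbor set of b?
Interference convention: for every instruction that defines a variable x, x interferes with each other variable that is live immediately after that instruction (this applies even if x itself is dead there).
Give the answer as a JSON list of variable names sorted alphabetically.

Answer: ["h", "k", "y"]

Working:
Block summaries:
  n0 def {h,k} use ∅
  n1 def {b,y} use ∅
  n2 def {b,y} use ∅
  n3 def {k} use {k}
  n4 def {k,y} use {h,k,y}
  n5 def {b} use {b,y}
  n6 def {c,y} use ∅
  n7 def {h,k} use ∅
  n8 def {c,h} use {h}

Backward fixpoint:
  n0 li=∅ lo={h,k}
  n1 li=∅ lo=∅
  n2 li={h,k} lo={b,h,k,y}
  n3 li={h,k,y} lo={h,k,y}
  n4 li={h,k,y} lo={h,k}
  n5 li={b,h,y} lo={h}
  n6 li=∅ lo=∅
  n7 li=∅ lo=∅
  n8 li={h} lo=∅

Interfere edges:
  b↔{h,k,y}
  c↔{h}
  h↔{b,c,k,y}
  k↔{b,h,y}
  y↔{b,h,k}

N(b) = ["h", "k", "y"]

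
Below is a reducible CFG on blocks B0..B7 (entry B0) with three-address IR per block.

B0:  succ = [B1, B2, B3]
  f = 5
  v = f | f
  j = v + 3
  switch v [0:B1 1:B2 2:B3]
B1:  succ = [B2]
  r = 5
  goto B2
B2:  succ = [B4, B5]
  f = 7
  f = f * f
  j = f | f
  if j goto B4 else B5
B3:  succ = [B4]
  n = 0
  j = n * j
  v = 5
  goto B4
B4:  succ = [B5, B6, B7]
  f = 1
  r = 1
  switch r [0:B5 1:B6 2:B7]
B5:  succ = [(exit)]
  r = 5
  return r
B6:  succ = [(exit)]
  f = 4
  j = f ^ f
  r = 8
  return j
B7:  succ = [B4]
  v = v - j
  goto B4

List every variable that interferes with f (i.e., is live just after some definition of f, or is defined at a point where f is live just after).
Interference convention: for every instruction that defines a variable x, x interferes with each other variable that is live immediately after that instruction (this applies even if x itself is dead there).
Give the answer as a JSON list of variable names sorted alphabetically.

Answer: ["j", "v"]

Working:
Per-block:
  B0: def={f,j,v} ue=∅
  B1: def={r} ue=∅
  B2: def={f,j} ue=∅
  B3: def={j,n,v} ue={j}
  B4: def={f,r} ue=∅
  B5: def={r} ue=∅
  B6: def={f,j,r} ue=∅
  B7: def={v} ue={j,v}

Live sets:
  B0 li=∅ lo={j,v}
  B1 li={v} lo={v}
  B2 li={v} lo={j,v}
  B3 li={j} lo={j,v}
  B4 li={j,v} lo={j,v}
  B5 li=∅ lo=∅
  B6 li=∅ lo=∅
  B7 li={j,v} lo={j,v}

Conflict graph:
  f↔{j,v}
  j↔{f,n,r,v}
  n↔{j}
  r↔{j,v}
  v↔{f,j,r}

N(f) = ["j", "v"]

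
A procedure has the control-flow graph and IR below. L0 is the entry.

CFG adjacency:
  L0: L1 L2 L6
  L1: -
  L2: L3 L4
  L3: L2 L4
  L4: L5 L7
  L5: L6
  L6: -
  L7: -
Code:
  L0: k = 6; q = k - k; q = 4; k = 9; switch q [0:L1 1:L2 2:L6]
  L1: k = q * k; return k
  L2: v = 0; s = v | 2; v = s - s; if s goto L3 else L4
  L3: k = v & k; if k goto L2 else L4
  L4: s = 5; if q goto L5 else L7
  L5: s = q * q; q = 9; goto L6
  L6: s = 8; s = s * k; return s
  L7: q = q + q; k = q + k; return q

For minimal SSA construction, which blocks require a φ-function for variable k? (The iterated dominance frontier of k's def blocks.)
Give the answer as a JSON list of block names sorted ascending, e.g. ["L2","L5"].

idom tree: L1←L0 L2←L0 L3←L2 L4←L2 L5←L4 L6←L0 L7←L4
Dom at joins:
  L2: preds {L0,L3}: {L0} ∩ {L0,L2,L3} = {L0}; idom=L0
  L4: preds {L2,L3}: {L0,L2} ∩ {L0,L2,L3} = {L0,L2}; idom=L2
  L6: preds {L0,L5}: {L0} ∩ {L0,L2,L4,L5} = {L0}; idom=L0

Frontier:
  join L2 pred L0: · stop@L0
  join L2 pred L3: L3→L2 stop@L0
  join L4 pred L2: · stop@L2
  join L4 pred L3: L3 stop@L2
  join L6 pred L0: · stop@L0
  join L6 pred L5: L5→L4→L2 stop@L0
  L0: DF=∅
  L1: DF=∅
  L2: DF={L2,L6}
  L3: DF={L2,L4}
  L4: DF={L6}
  L5: DF={L6}
  L6: DF=∅
  L7: DF=∅

φ for k: defs {L0,L1,L3,L7}
  DF⁺ = {L2,L4,L6}

Answer: ["L2", "L4", "L6"]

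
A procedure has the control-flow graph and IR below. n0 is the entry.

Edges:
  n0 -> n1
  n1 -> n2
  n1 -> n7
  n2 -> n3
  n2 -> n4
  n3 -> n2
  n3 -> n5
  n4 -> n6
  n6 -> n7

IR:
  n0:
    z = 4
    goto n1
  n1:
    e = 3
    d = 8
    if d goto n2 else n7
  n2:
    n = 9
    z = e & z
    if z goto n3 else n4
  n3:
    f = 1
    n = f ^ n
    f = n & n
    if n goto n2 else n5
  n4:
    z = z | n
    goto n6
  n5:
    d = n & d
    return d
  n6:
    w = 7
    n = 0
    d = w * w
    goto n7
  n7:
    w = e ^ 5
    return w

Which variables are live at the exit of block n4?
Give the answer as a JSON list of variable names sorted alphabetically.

Block summaries:
  n0: def={z} ue=∅
  n1: def={d,e} ue=∅
  n2: def={n,z} ue={e,z}
  n3: def={f,n} ue={n}
  n4: def={z} ue={n,z}
  n5: def={d} ue={d,n}
  n6: def={d,n,w} ue=∅
  n7: def={w} ue={e}

Liveness:
  n0: in=∅ out={z}
  n1: in={z} out={d,e,z}
  n2: in={d,e,z} out={d,e,n,z}
  n3: in={d,e,n,z} out={d,e,n,z}
  n4: in={e,n,z} out={e}
  n5: in={d,n} out=∅
  n6: in={e} out={e}
  n7: in={e} out=∅

live-out(n4) = ["e"]

Answer: ["e"]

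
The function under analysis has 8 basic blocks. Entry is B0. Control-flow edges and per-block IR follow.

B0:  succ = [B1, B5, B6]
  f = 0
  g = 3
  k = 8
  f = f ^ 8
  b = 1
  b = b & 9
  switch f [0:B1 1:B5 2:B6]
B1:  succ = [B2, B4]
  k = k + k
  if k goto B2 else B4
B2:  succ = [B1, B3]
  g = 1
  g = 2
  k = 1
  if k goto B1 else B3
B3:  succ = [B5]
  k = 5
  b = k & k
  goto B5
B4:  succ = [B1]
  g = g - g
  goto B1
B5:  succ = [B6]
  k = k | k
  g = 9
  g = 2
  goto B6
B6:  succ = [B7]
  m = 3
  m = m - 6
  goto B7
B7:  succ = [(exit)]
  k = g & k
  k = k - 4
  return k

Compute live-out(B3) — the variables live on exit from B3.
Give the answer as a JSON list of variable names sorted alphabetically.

Answer: ["k"]

Analysis:
def/use:
  B0: {b,f,g,k} / ∅
  B1: {k} / {k}
  B2: {g,k} / ∅
  B3: {b,k} / ∅
  B4: {g} / {g}
  B5: {g,k} / {k}
  B6: {m} / ∅
  B7: {k} / {g,k}

Live sets:
  B0: in=∅ out={g,k}
  B1: in={g,k} out={g,k}
  B2: in=∅ out={g,k}
  B3: in=∅ out={k}
  B4: in={g,k} out={g,k}
  B5: in={k} out={g,k}
  B6: in={g,k} out={g,k}
  B7: in={g,k} out=∅

live-out(B3) = ["k"]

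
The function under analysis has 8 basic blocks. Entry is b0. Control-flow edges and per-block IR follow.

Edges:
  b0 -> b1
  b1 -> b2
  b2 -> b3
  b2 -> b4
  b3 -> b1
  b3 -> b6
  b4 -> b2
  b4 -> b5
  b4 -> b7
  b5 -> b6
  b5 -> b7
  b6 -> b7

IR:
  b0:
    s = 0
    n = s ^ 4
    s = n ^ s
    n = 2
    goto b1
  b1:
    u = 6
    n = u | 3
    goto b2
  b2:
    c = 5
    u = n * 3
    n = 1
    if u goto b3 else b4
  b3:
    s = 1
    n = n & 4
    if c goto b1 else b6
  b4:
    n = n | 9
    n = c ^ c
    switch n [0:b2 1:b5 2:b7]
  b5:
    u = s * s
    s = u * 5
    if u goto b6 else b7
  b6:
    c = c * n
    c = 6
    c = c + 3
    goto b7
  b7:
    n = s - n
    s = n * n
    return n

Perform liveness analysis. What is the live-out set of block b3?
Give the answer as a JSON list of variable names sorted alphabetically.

Answer: ["c", "n", "s"]

Analysis:
Per-block:
  b0: def={n,s} ue=∅
  b1: def={n,u} ue=∅
  b2: def={c,n,u} ue={n}
  b3: def={n,s} ue={c,n}
  b4: def={n} ue={c,n}
  b5: def={s,u} ue={s}
  b6: def={c} ue={c,n}
  b7: def={n,s} ue={n,s}

Liveness:
  b0: in=∅ out={s}
  b1: in={s} out={n,s}
  b2: in={n,s} out={c,n,s}
  b3: in={c,n} out={c,n,s}
  b4: in={c,n,s} out={c,n,s}
  b5: in={c,n,s} out={c,n,s}
  b6: in={c,n,s} out={n,s}
  b7: in={n,s} out=∅

live-out(b3) = ["c", "n", "s"]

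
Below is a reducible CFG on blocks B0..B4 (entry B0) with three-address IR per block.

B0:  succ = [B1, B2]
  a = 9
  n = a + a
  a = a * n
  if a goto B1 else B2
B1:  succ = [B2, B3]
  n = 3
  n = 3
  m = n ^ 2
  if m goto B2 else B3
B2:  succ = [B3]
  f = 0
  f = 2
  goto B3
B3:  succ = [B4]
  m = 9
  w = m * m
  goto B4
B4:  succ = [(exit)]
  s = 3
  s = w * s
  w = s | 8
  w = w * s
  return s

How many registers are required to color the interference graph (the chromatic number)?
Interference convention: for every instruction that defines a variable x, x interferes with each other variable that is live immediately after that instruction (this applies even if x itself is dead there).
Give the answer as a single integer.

Block summaries:
  B0: def={a,n} ue=∅
  B1: def={m,n} ue=∅
  B2: def={f} ue=∅
  B3: def={m,w} ue=∅
  B4: def={s,w} ue={w}

Liveness:
  B0: in=∅ out=∅
  B1: in=∅ out=∅
  B2: in=∅ out=∅
  B3: in=∅ out={w}
  B4: in={w} out=∅

Interfere edges:
  a — {n}
  f — ∅
  m — ∅
  n — {a}
  s — {w}
  w — {s}

Registers:
  lower bound: {a,n} mutually conflict ⇒ χ ≥ 2
  2-colouring: R0={a,f,m,s}  R1={n,w}
  χ = 2

Answer: 2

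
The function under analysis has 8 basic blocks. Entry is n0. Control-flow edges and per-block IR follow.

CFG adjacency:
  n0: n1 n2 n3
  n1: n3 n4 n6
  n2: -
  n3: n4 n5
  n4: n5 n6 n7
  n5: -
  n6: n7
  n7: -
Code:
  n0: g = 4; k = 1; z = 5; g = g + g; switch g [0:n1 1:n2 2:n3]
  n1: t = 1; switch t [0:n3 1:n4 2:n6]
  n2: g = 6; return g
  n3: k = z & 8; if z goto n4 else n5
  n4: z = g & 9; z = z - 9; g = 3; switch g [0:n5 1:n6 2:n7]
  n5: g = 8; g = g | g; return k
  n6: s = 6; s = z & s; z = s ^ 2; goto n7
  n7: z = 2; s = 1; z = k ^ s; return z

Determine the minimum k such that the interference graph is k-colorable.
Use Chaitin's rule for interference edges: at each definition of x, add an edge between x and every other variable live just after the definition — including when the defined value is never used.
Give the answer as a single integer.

Block summaries:
  n0: def={g,k,z} ue=∅
  n1: def={t} ue=∅
  n2: def={g} ue=∅
  n3: def={k} ue={z}
  n4: def={g,z} ue={g}
  n5: def={g} ue={k}
  n6: def={s,z} ue={z}
  n7: def={s,z} ue={k}

Live sets:
  n0 li=∅ lo={g,k,z}
  n1 li={g,k,z} lo={g,k,z}
  n2 li=∅ lo=∅
  n3 li={g,z} lo={g,k}
  n4 li={g,k} lo={k,z}
  n5 li={k} lo=∅
  n6 li={k,z} lo={k}
  n7 li={k} lo=∅

Conflict graph:
  g: {k,t,z}
  k: {g,s,t,z}
  s: {k,z}
  t: {g,k,z}
  z: {g,k,s,t}

Registers:
  lower bound: {g,k,t,z} mutually conflict ⇒ χ ≥ 4
  4-colouring: r0={k}  r1={z}  r2={g,s}  r3={t}
  χ = 4

Answer: 4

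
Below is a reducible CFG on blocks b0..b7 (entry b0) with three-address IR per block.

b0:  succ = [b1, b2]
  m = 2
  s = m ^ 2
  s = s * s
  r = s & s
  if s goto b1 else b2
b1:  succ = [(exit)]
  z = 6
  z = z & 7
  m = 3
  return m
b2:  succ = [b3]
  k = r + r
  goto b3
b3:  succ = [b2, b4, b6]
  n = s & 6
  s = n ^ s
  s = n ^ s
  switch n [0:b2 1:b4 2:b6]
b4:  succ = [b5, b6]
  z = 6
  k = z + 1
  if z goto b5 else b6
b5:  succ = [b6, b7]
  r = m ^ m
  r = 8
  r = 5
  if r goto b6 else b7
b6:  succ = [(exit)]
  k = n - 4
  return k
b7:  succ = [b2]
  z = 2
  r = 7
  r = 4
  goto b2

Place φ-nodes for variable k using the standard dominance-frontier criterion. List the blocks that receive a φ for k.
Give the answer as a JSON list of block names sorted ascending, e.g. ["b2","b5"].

idom tree: b1←b0 b2←b0 b3←b2 b4←b3 b5←b4 b6←b3 b7←b5
Dom at joins:
  b2: preds {b0,b3,b7}: {b0} ∩ {b0,b2,b3} ∩ {b0,b2,b3,b4,b5,b7} = {b0}; idom=b0
  b6: preds {b3,b4,b5}: {b0,b2,b3} ∩ {b0,b2,b3,b4} ∩ {b0,b2,b3,b4,b5} = {b0,b2,b3}; idom=b3

DF walk-up:
  join b2 pred b0: · stop@b0
  join b2 pred b3: b3→b2 stop@b0
  join b2 pred b7: b7→b5→b4→b3→b2 stop@b0
  join b6 pred b3: · stop@b3
  join b6 pred b4: b4 stop@b3
  join b6 pred b5: b5→b4 stop@b3
  DF(b0)=∅
  DF(b1)=∅
  DF(b2)={b2}
  DF(b3)={b2}
  DF(b4)={b2,b6}
  DF(b5)={b2,b6}
  DF(b6)=∅
  DF(b7)={b2}

φ for k: defs {b2,b4,b6}
  DF⁺ = {b2,b6}

Answer: ["b2", "b6"]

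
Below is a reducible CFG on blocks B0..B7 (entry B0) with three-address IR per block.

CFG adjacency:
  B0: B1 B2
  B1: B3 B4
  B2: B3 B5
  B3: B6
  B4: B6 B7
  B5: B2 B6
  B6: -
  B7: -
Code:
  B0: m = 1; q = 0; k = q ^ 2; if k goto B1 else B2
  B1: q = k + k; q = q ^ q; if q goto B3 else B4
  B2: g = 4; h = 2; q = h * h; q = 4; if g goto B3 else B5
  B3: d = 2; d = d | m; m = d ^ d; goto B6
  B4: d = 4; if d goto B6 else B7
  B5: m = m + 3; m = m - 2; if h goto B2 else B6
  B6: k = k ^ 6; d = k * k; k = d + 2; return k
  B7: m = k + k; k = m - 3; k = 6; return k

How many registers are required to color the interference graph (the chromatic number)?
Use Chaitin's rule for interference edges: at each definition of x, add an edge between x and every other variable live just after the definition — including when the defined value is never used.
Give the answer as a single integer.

Answer: 5

Analysis:
Per-block:
  B0: {k,m,q} / ∅
  B1: {q} / {k}
  B2: {g,h,q} / ∅
  B3: {d,m} / {m}
  B4: {d} / ∅
  B5: {m} / {h,m}
  B6: {d,k} / {k}
  B7: {k,m} / {k}

Live sets:
  B0 li=∅ lo={k,m}
  B1 li={k,m} lo={k,m}
  B2 li={k,m} lo={h,k,m}
  B3 li={k,m} lo={k}
  B4 li={k} lo={k}
  B5 li={h,k,m} lo={k,m}
  B6 li={k} lo=∅
  B7 li={k} lo=∅

Interfere edges:
  d — {k,m}
  g — {h,k,m,q}
  h — {g,k,m,q}
  k — {d,g,h,m,q}
  m — {d,g,h,k,q}
  q — {g,h,k,m}

Chromatic number:
  {g,h,k,m,q} pairwise interfere (5-clique) ⇒ χ ≥ 5
  assign d→c2 g→c2 h→c3 k→c0 m→c1 q→c4 — no edge inside a register ⇒ χ ≤ 5
  χ = 5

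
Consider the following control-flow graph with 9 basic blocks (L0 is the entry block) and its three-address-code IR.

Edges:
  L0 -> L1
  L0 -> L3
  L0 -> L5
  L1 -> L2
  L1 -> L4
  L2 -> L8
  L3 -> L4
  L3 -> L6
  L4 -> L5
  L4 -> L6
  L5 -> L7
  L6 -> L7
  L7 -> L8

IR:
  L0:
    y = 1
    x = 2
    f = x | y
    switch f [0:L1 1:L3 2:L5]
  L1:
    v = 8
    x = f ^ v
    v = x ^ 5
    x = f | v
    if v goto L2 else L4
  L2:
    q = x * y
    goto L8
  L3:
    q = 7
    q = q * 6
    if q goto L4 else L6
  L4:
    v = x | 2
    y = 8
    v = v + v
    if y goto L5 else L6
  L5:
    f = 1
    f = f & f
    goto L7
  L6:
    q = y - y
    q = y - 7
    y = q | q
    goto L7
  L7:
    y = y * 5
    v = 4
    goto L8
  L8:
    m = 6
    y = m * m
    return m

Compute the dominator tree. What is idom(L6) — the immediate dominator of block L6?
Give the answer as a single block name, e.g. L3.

idom tree: L1←L0 L2←L1 L3←L0 L4←L0 L5←L0 L6←L0 L7←L0 L8←L0
Join-block Dom:
  L4: preds {L1,L3}: {L0,L1} ∩ {L0,L3} = {L0}; idom=L0
  L5: preds {L0,L4}: {L0} ∩ {L0,L4} = {L0}; idom=L0
  L6: preds {L3,L4}: {L0,L3} ∩ {L0,L4} = {L0}; idom=L0
  L7: preds {L5,L6}: {L0,L5} ∩ {L0,L6} = {L0}; idom=L0
  L8: preds {L2,L7}: {L0,L1,L2} ∩ {L0,L7} = {L0}; idom=L0

idom(L6) = L0

Answer: L0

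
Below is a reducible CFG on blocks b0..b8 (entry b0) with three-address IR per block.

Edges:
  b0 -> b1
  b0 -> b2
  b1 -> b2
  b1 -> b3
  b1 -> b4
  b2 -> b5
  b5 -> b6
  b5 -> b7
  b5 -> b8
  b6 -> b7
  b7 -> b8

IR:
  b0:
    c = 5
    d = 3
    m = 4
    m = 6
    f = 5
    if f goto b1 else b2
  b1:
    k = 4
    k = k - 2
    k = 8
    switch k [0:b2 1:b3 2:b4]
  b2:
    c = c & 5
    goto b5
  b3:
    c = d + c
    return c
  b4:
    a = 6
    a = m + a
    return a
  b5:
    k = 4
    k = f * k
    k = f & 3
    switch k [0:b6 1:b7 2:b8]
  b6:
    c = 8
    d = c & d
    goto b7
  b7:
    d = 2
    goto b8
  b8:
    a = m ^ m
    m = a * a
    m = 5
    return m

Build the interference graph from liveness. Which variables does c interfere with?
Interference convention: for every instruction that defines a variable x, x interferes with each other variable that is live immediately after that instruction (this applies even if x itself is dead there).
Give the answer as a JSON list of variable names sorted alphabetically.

Block summaries:
  b0: {c,d,f,m} / ∅
  b1: {k} / ∅
  b2: {c} / {c}
  b3: {c} / {c,d}
  b4: {a} / {m}
  b5: {k} / {f}
  b6: {c,d} / {d}
  b7: {d} / ∅
  b8: {a,m} / {m}

Backward fixpoint:
  b0: in=∅ out={c,d,f,m}
  b1: in={c,d,f,m} out={c,d,f,m}
  b2: in={c,d,f,m} out={d,f,m}
  b3: in={c,d} out=∅
  b4: in={m} out=∅
  b5: in={d,f,m} out={d,m}
  b6: in={d,m} out={m}
  b7: in={m} out={m}
  b8: in={m} out=∅

Interference:
  a: {m}
  c: {d,f,k,m}
  d: {c,f,k,m}
  f: {c,d,k,m}
  k: {c,d,f,m}
  m: {a,c,d,f,k}

N(c) = ["d", "f", "k", "m"]

Answer: ["d", "f", "k", "m"]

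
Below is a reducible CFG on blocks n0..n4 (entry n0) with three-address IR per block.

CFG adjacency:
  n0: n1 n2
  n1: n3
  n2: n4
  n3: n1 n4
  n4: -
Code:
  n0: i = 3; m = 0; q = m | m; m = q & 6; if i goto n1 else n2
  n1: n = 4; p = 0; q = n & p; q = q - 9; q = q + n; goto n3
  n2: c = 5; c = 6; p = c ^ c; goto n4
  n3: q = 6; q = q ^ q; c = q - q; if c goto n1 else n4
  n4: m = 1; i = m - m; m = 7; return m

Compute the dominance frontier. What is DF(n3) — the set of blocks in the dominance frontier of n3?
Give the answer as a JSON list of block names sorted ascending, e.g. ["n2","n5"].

Answer: ["n1", "n4"]

Derivation:
idom tree: n1←n0 n2←n0 n3←n1 n4←n0
Join-block Dom:
  n1: preds {n0,n3}: {n0} ∩ {n0,n1,n3} = {n0}; idom=n0
  n4: preds {n2,n3}: {n0,n2} ∩ {n0,n1,n3} = {n0}; idom=n0

DF walk-up:
  n1←n0: walk · to n0
  n1←n3: walk n3→n1 to n0
  n4←n2: walk n2 to n0
  n4←n3: walk n3→n1 to n0
  n0 → ∅
  n1 → {n1,n4}
  n2 → {n4}
  n3 → {n1,n4}
  n4 → ∅

DF(n3) = ["n1", "n4"]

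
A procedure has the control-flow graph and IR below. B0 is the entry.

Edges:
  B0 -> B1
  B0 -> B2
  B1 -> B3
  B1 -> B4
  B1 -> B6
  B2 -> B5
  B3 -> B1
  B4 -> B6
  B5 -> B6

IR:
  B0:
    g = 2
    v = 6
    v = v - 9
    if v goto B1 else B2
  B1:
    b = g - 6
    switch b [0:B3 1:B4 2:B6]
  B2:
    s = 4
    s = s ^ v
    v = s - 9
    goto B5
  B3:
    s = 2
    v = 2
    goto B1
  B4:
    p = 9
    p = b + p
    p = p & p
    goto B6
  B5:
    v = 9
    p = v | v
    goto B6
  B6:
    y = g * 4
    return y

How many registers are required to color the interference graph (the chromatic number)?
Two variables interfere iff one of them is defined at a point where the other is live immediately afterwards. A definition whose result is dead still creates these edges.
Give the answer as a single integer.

def/use:
  B0: {g,v} / ∅
  B1: {b} / {g}
  B2: {s,v} / {v}
  B3: {s,v} / ∅
  B4: {p} / {b}
  B5: {p,v} / ∅
  B6: {y} / {g}

Liveness:
  B0 li=∅ lo={g,v}
  B1 li={g} lo={b,g}
  B2 li={g,v} lo={g}
  B3 li={g} lo={g}
  B4 li={b,g} lo={g}
  B5 li={g} lo={g}
  B6 li={g} lo=∅

Conflict graph:
  b↔{g,p}
  g↔{b,p,s,v}
  p↔{b,g}
  s↔{g,v}
  v↔{g,s}
  y↔∅

Registers:
  lower bound: {b,g,p} mutually conflict ⇒ χ ≥ 3
  3-colouring: R0={g,y}  R1={b,s}  R2={p,v}
  χ = 3

Answer: 3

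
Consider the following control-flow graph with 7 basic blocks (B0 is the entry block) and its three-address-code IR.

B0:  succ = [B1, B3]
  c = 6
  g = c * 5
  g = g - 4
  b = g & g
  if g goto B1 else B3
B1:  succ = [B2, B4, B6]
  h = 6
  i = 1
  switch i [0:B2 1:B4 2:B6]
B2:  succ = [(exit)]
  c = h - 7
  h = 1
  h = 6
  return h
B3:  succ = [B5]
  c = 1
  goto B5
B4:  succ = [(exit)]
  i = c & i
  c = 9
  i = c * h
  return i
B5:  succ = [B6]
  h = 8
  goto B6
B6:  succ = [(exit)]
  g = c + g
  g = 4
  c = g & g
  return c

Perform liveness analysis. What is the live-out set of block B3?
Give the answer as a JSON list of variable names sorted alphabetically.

Answer: ["c", "g"]

Working:
def/use:
  B0: {b,c,g} / ∅
  B1: {h,i} / ∅
  B2: {c,h} / {h}
  B3: {c} / ∅
  B4: {c,i} / {c,h,i}
  B5: {h} / ∅
  B6: {c,g} / {c,g}

Backward fixpoint:
  B0: in=∅ out={c,g}
  B1: in={c,g} out={c,g,h,i}
  B2: in={h} out=∅
  B3: in={g} out={c,g}
  B4: in={c,h,i} out=∅
  B5: in={c,g} out={c,g}
  B6: in={c,g} out=∅

live-out(B3) = ["c", "g"]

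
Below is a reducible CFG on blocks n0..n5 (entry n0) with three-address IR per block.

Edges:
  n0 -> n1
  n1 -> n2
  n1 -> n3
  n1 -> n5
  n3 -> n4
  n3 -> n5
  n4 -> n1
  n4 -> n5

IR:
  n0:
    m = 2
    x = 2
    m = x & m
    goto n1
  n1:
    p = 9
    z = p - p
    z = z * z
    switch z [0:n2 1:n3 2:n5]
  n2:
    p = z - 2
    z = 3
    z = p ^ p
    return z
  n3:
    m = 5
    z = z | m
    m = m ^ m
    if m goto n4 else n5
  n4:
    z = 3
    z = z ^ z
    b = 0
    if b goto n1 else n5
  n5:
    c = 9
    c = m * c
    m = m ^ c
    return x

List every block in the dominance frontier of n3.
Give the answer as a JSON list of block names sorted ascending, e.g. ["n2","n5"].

idom tree: n1←n0 n2←n1 n3←n1 n4←n3 n5←n1
Dom∩ at merges:
  n1: preds {n0,n4}: {n0} ∩ {n0,n1,n3,n4} = {n0}; idom=n0
  n5: preds {n1,n3,n4}: {n0,n1} ∩ {n0,n1,n3} ∩ {n0,n1,n3,n4} = {n0,n1}; idom=n1

DF derivation:
  join n1 pred n0: · stop@n0
  join n1 pred n4: n4→n3→n1 stop@n0
  join n5 pred n1: · stop@n1
  join n5 pred n3: n3 stop@n1
  join n5 pred n4: n4→n3 stop@n1
  n0: DF=∅
  n1: DF={n1}
  n2: DF=∅
  n3: DF={n1,n5}
  n4: DF={n1,n5}
  n5: DF=∅

DF(n3) = ["n1", "n5"]

Answer: ["n1", "n5"]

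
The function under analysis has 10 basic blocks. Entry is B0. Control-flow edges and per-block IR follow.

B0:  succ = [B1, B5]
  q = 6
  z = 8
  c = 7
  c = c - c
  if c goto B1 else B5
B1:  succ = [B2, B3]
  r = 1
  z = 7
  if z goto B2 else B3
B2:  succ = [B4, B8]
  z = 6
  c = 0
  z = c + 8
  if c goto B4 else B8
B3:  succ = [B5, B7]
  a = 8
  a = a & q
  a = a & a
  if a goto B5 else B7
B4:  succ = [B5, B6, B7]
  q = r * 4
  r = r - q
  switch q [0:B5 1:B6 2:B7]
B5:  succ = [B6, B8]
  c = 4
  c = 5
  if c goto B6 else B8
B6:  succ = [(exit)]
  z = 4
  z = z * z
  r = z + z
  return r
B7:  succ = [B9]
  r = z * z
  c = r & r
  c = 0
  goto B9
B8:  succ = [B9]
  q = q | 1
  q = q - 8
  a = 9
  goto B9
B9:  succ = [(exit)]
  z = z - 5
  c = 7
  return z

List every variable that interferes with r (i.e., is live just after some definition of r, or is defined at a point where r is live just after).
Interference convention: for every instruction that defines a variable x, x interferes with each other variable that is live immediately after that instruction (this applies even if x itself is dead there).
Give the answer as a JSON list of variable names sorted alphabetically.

def/use:
  B0: {c,q,z} / ∅
  B1: {r,z} / ∅
  B2: {c,z} / ∅
  B3: {a} / {q}
  B4: {q,r} / {r}
  B5: {c} / ∅
  B6: {r,z} / ∅
  B7: {c,r} / {z}
  B8: {a,q} / {q}
  B9: {c,z} / {z}

Liveness:
  B0 li=∅ lo={q,z}
  B1 li={q} lo={q,r,z}
  B2 li={q,r} lo={q,r,z}
  B3 li={q,z} lo={q,z}
  B4 li={r,z} lo={q,z}
  B5 li={q,z} lo={q,z}
  B6 li=∅ lo=∅
  B7 li={z} lo={z}
  B8 li={q,z} lo={z}
  B9 li={z} lo=∅

Conflict graph:
  a: {q,z}
  c: {q,r,z}
  q: {a,c,r,z}
  r: {c,q,z}
  z: {a,c,q,r}

N(r) = ["c", "q", "z"]

Answer: ["c", "q", "z"]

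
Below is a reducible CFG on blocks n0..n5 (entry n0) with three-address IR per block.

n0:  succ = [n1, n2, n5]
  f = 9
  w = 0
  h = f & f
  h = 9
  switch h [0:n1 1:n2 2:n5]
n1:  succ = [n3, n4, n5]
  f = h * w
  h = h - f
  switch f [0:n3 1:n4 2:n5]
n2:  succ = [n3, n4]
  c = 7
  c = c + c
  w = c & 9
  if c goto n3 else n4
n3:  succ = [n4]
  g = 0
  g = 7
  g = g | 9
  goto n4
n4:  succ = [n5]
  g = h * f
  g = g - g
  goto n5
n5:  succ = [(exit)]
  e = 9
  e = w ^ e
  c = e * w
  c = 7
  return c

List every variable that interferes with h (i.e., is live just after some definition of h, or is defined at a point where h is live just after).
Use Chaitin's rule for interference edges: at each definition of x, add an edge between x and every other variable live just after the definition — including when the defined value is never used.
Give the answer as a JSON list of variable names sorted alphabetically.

Answer: ["c", "f", "g", "w"]

Derivation:
Per-block:
  n0 def {f,h,w} use ∅
  n1 def {f,h} use {h,w}
  n2 def {c,w} use ∅
  n3 def {g} use ∅
  n4 def {g} use {f,h}
  n5 def {c,e} use {w}

Backward fixpoint:
  n0: in=∅ out={f,h,w}
  n1: in={h,w} out={f,h,w}
  n2: in={f,h} out={f,h,w}
  n3: in={f,h,w} out={f,h,w}
  n4: in={f,h,w} out={w}
  n5: in={w} out=∅

Interfere edges:
  c — {f,h,w}
  e — {w}
  f — {c,g,h,w}
  g — {f,h,w}
  h — {c,f,g,w}
  w — {c,e,f,g,h}

N(h) = ["c", "f", "g", "w"]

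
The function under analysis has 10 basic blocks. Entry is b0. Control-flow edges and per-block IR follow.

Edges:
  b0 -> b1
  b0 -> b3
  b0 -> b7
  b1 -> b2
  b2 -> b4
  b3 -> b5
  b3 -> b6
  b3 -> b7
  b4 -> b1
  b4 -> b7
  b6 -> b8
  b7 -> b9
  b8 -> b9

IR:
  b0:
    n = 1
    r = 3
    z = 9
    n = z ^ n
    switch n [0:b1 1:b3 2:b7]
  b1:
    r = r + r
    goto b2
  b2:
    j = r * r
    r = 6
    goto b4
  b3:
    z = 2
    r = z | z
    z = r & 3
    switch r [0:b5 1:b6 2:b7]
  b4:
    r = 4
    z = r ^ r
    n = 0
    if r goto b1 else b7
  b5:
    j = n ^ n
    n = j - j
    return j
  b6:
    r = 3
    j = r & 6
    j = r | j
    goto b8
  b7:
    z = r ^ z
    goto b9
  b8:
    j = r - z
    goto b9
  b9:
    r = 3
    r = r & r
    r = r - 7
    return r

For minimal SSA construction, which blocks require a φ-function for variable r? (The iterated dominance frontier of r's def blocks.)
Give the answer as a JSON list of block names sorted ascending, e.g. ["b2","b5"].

idom tree: b1←b0 b2←b1 b3←b0 b4←b2 b5←b3 b6←b3 b7←b0 b8←b6 b9←b0
Dom at joins:
  b1: preds {b0,b4}: {b0} ∩ {b0,b1,b2,b4} = {b0}; idom=b0
  b7: preds {b0,b3,b4}: {b0} ∩ {b0,b3} ∩ {b0,b1,b2,b4} = {b0}; idom=b0
  b9: preds {b7,b8}: {b0,b7} ∩ {b0,b3,b6,b8} = {b0}; idom=b0

DF walk-up:
  join b1 pred b0: · stop@b0
  join b1 pred b4: b4→b2→b1 stop@b0
  join b7 pred b0: · stop@b0
  join b7 pred b3: b3 stop@b0
  join b7 pred b4: b4→b2→b1 stop@b0
  join b9 pred b7: b7 stop@b0
  join b9 pred b8: b8→b6→b3 stop@b0
  DF(b0)=∅
  DF(b1)={b1,b7}
  DF(b2)={b1,b7}
  DF(b3)={b7,b9}
  DF(b4)={b1,b7}
  DF(b5)=∅
  DF(b6)={b9}
  DF(b7)={b9}
  DF(b8)={b9}
  DF(b9)=∅

φ for r: defs {b0,b1,b2,b3,b4,b6,b9}
  DF⁺ = {b1,b7,b9}

Answer: ["b1", "b7", "b9"]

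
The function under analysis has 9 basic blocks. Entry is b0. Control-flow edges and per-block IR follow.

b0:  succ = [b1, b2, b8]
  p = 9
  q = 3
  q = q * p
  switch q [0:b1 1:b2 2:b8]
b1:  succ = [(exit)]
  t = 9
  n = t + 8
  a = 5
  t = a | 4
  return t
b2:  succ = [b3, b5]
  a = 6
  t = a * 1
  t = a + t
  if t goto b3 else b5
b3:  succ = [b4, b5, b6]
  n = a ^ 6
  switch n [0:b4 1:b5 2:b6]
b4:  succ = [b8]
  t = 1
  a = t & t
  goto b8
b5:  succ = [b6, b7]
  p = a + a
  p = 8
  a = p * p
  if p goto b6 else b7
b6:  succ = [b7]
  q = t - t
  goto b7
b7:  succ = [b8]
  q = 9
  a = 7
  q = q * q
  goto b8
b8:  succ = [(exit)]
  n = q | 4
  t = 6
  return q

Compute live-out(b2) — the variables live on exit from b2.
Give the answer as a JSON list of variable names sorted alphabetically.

Answer: ["a", "q", "t"]

Derivation:
Per-block:
  b0 def {p,q} use ∅
  b1 def {a,n,t} use ∅
  b2 def {a,t} use ∅
  b3 def {n} use {a}
  b4 def {a,t} use ∅
  b5 def {a,p} use {a}
  b6 def {q} use {t}
  b7 def {a,q} use ∅
  b8 def {n,t} use {q}

Liveness:
  b0 li=∅ lo={q}
  b1 li=∅ lo=∅
  b2 li={q} lo={a,q,t}
  b3 li={a,q,t} lo={a,q,t}
  b4 li={q} lo={q}
  b5 li={a,t} lo={t}
  b6 li={t} lo=∅
  b7 li=∅ lo={q}
  b8 li={q} lo=∅

live-out(b2) = ["a", "q", "t"]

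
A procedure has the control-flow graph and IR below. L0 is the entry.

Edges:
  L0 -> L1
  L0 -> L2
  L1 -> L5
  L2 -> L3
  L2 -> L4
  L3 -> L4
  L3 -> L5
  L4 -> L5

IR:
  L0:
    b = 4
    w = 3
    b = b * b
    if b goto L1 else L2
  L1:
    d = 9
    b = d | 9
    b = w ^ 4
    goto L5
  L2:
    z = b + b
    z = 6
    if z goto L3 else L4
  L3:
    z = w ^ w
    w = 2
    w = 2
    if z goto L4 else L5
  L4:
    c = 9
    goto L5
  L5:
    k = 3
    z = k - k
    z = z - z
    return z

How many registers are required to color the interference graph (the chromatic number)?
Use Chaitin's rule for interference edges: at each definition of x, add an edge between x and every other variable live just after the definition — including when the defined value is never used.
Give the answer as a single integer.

Block summaries:
  L0 def {b,w} use ∅
  L1 def {b,d} use {w}
  L2 def {z} use {b}
  L3 def {w,z} use {w}
  L4 def {c} use ∅
  L5 def {k,z} use ∅

Backward fixpoint:
  L0: in=∅ out={b,w}
  L1: in={w} out=∅
  L2: in={b,w} out={w}
  L3: in={w} out=∅
  L4: in=∅ out=∅
  L5: in=∅ out=∅

Interfere edges:
  b — {w}
  c — ∅
  d — {w}
  k — ∅
  w — {b,d,z}
  z — {w}

Chromatic number:
  {b,w} pairwise interfere (2-clique) ⇒ χ ≥ 2
  2-colouring: c0={c,k,w}  c1={b,d,z}
  χ = 2

Answer: 2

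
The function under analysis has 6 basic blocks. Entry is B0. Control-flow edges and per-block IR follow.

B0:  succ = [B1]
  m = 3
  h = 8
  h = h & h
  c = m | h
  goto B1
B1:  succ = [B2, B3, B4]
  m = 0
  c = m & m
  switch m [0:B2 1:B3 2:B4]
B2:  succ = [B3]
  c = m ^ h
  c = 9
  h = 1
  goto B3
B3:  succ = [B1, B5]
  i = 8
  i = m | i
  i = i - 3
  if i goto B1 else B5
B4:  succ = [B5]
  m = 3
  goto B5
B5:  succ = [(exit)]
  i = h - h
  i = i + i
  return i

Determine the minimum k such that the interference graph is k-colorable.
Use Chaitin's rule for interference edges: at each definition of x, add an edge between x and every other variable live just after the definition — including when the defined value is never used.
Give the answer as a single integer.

Per-block:
  B0: def={c,h,m} ue=∅
  B1: def={c,m} ue=∅
  B2: def={c,h} ue={h,m}
  B3: def={i} ue={m}
  B4: def={m} ue=∅
  B5: def={i} ue={h}

Backward fixpoint:
  B0: in=∅ out={h}
  B1: in={h} out={h,m}
  B2: in={h,m} out={h,m}
  B3: in={h,m} out={h}
  B4: in={h} out={h}
  B5: in={h} out=∅

Interfere edges:
  c↔{h,m}
  h↔{c,i,m}
  i↔{h,m}
  m↔{c,h,i}

Colouring:
  lower bound: {c,h,m} mutually conflict ⇒ χ ≥ 3
  3-colouring: R0={h}  R1={m}  R2={c,i}
  χ = 3

Answer: 3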